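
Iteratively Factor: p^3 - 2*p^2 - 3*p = (p - 3)*(p^2 + p) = (p - 3)*(p + 1)*(p)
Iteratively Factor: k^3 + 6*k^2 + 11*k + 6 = (k + 1)*(k^2 + 5*k + 6) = (k + 1)*(k + 2)*(k + 3)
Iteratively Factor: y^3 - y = (y - 1)*(y^2 + y) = y*(y - 1)*(y + 1)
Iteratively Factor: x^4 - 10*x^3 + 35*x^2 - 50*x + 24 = (x - 4)*(x^3 - 6*x^2 + 11*x - 6) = (x - 4)*(x - 2)*(x^2 - 4*x + 3) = (x - 4)*(x - 3)*(x - 2)*(x - 1)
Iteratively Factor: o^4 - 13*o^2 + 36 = (o + 3)*(o^3 - 3*o^2 - 4*o + 12) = (o + 2)*(o + 3)*(o^2 - 5*o + 6) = (o - 2)*(o + 2)*(o + 3)*(o - 3)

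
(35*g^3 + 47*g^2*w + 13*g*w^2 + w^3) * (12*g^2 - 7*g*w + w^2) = 420*g^5 + 319*g^4*w - 138*g^3*w^2 - 32*g^2*w^3 + 6*g*w^4 + w^5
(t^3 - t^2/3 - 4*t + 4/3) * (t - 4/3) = t^4 - 5*t^3/3 - 32*t^2/9 + 20*t/3 - 16/9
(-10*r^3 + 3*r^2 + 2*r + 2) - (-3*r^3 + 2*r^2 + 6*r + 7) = -7*r^3 + r^2 - 4*r - 5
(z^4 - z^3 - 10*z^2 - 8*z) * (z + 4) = z^5 + 3*z^4 - 14*z^3 - 48*z^2 - 32*z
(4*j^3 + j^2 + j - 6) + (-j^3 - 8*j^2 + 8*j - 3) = 3*j^3 - 7*j^2 + 9*j - 9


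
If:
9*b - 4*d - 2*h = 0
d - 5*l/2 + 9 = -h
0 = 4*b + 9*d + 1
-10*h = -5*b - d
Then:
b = -7/148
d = -10/111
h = -29/888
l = 7883/2220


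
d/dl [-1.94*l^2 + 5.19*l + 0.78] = 5.19 - 3.88*l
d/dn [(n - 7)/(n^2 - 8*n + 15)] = (n^2 - 8*n - 2*(n - 7)*(n - 4) + 15)/(n^2 - 8*n + 15)^2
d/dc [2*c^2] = 4*c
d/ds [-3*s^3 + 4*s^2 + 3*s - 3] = -9*s^2 + 8*s + 3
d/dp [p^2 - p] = 2*p - 1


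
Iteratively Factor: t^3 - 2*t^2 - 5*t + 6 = (t - 1)*(t^2 - t - 6) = (t - 1)*(t + 2)*(t - 3)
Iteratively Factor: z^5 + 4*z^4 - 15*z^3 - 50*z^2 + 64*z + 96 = (z - 2)*(z^4 + 6*z^3 - 3*z^2 - 56*z - 48) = (z - 3)*(z - 2)*(z^3 + 9*z^2 + 24*z + 16) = (z - 3)*(z - 2)*(z + 4)*(z^2 + 5*z + 4) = (z - 3)*(z - 2)*(z + 4)^2*(z + 1)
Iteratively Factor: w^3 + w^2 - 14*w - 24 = (w - 4)*(w^2 + 5*w + 6) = (w - 4)*(w + 2)*(w + 3)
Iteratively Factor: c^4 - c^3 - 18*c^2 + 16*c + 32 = (c + 1)*(c^3 - 2*c^2 - 16*c + 32) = (c + 1)*(c + 4)*(c^2 - 6*c + 8) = (c - 4)*(c + 1)*(c + 4)*(c - 2)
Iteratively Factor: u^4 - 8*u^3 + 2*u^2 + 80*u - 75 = (u - 5)*(u^3 - 3*u^2 - 13*u + 15) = (u - 5)^2*(u^2 + 2*u - 3) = (u - 5)^2*(u + 3)*(u - 1)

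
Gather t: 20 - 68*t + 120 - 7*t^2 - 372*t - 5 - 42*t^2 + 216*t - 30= -49*t^2 - 224*t + 105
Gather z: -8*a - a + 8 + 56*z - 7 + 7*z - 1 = -9*a + 63*z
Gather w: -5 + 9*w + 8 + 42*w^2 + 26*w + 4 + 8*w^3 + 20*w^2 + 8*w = 8*w^3 + 62*w^2 + 43*w + 7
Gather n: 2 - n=2 - n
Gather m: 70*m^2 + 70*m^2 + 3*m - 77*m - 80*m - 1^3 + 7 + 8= 140*m^2 - 154*m + 14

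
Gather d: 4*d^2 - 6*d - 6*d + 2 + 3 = 4*d^2 - 12*d + 5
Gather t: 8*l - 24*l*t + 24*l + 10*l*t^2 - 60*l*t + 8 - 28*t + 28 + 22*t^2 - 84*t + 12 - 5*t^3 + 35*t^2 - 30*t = 32*l - 5*t^3 + t^2*(10*l + 57) + t*(-84*l - 142) + 48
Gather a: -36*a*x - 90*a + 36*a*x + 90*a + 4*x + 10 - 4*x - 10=0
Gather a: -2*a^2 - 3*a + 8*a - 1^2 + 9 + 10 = -2*a^2 + 5*a + 18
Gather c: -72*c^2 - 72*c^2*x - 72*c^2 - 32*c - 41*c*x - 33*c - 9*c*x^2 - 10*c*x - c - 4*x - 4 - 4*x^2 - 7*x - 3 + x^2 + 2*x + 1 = c^2*(-72*x - 144) + c*(-9*x^2 - 51*x - 66) - 3*x^2 - 9*x - 6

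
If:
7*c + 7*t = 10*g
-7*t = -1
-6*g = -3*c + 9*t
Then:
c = -11/7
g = -1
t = 1/7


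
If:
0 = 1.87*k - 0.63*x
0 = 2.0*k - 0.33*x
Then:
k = 0.00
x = 0.00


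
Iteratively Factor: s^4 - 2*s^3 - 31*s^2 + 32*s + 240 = (s - 5)*(s^3 + 3*s^2 - 16*s - 48) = (s - 5)*(s + 4)*(s^2 - s - 12) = (s - 5)*(s + 3)*(s + 4)*(s - 4)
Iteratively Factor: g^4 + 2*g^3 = (g)*(g^3 + 2*g^2) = g^2*(g^2 + 2*g) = g^3*(g + 2)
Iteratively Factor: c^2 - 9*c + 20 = (c - 4)*(c - 5)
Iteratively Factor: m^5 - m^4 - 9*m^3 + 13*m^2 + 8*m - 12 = (m - 2)*(m^4 + m^3 - 7*m^2 - m + 6) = (m - 2)*(m + 1)*(m^3 - 7*m + 6) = (m - 2)*(m - 1)*(m + 1)*(m^2 + m - 6) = (m - 2)^2*(m - 1)*(m + 1)*(m + 3)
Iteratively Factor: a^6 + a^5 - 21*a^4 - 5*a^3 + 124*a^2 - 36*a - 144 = (a + 3)*(a^5 - 2*a^4 - 15*a^3 + 40*a^2 + 4*a - 48) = (a - 2)*(a + 3)*(a^4 - 15*a^2 + 10*a + 24) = (a - 3)*(a - 2)*(a + 3)*(a^3 + 3*a^2 - 6*a - 8) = (a - 3)*(a - 2)*(a + 3)*(a + 4)*(a^2 - a - 2) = (a - 3)*(a - 2)^2*(a + 3)*(a + 4)*(a + 1)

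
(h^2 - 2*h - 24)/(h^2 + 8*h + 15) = (h^2 - 2*h - 24)/(h^2 + 8*h + 15)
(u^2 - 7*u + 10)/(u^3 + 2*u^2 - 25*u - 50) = (u - 2)/(u^2 + 7*u + 10)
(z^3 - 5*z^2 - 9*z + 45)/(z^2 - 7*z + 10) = (z^2 - 9)/(z - 2)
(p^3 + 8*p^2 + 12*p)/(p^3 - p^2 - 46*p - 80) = p*(p + 6)/(p^2 - 3*p - 40)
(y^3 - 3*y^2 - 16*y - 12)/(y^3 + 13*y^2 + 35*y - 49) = (y^3 - 3*y^2 - 16*y - 12)/(y^3 + 13*y^2 + 35*y - 49)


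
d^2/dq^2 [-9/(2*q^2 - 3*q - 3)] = 18*(-4*q^2 + 6*q + (4*q - 3)^2 + 6)/(-2*q^2 + 3*q + 3)^3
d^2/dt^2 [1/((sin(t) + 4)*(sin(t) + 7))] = (-4*sin(t)^4 - 33*sin(t)^3 - 3*sin(t)^2 + 374*sin(t) + 186)/((sin(t) + 4)^3*(sin(t) + 7)^3)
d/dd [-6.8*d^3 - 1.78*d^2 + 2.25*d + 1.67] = -20.4*d^2 - 3.56*d + 2.25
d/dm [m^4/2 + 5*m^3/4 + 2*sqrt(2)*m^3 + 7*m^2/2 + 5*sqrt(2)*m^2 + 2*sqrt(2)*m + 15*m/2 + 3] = 2*m^3 + 15*m^2/4 + 6*sqrt(2)*m^2 + 7*m + 10*sqrt(2)*m + 2*sqrt(2) + 15/2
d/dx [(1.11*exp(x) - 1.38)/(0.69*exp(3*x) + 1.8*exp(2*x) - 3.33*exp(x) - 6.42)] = (-1.5318*exp(3*x) + 0.858599999999999*exp(2*x) + 4.968*exp(x) - 11.7216)*exp(x)/(0.4761*exp(6*x) + 2.484*exp(5*x) - 1.3554*exp(4*x) - 20.8476*exp(3*x) - 12.0231*exp(2*x) + 42.7572*exp(x) + 41.2164)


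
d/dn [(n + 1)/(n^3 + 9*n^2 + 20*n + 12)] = 2*(-n - 4)/(n^4 + 16*n^3 + 88*n^2 + 192*n + 144)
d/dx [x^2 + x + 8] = 2*x + 1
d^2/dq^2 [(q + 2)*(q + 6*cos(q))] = -6*(q + 2)*cos(q) - 12*sin(q) + 2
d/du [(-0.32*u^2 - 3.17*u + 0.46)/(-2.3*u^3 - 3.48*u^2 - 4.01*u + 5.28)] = (-0.736*u^4 - 14.582*u^3 - 6.5744*u^2 - 0.1776*u - 14.893)/(5.29*u^6 + 16.008*u^5 + 30.5564*u^4 + 3.6216*u^3 - 20.6687*u^2 - 42.3456*u + 27.8784)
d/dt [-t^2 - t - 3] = -2*t - 1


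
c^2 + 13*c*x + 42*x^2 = (c + 6*x)*(c + 7*x)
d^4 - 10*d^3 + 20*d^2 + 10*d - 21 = (d - 7)*(d - 3)*(d - 1)*(d + 1)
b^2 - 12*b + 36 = (b - 6)^2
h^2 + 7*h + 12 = (h + 3)*(h + 4)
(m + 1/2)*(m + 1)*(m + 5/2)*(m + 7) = m^4 + 11*m^3 + 129*m^2/4 + 31*m + 35/4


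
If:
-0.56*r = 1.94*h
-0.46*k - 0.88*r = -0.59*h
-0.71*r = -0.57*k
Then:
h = 0.00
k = 0.00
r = 0.00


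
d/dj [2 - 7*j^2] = -14*j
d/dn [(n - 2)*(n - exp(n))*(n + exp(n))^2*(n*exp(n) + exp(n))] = (n + exp(n))*((1 - exp(n))*(n - 2)*(n + 1)*(n + exp(n)) + 2*(n - 2)*(n + 1)*(n - exp(n))*(exp(n) + 1) + (n - 2)*(n + 2)*(n - exp(n))*(n + exp(n)) + (n + 1)*(n - exp(n))*(n + exp(n)))*exp(n)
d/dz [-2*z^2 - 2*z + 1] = -4*z - 2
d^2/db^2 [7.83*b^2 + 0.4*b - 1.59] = 15.6600000000000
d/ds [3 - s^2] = -2*s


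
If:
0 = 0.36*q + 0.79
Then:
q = -2.19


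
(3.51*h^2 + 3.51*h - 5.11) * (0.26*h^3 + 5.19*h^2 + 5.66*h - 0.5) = 0.9126*h^5 + 19.1295*h^4 + 36.7549*h^3 - 8.40930000000001*h^2 - 30.6776*h + 2.555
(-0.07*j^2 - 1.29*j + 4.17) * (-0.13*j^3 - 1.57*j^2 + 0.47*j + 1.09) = 0.0091*j^5 + 0.2776*j^4 + 1.4503*j^3 - 7.2295*j^2 + 0.5538*j + 4.5453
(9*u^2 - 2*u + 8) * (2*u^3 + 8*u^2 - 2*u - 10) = 18*u^5 + 68*u^4 - 18*u^3 - 22*u^2 + 4*u - 80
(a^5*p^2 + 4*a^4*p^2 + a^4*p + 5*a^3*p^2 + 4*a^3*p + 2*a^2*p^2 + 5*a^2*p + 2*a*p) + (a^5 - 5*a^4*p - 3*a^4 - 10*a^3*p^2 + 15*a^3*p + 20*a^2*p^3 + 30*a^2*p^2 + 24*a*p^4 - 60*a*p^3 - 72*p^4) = a^5*p^2 + a^5 + 4*a^4*p^2 - 4*a^4*p - 3*a^4 - 5*a^3*p^2 + 19*a^3*p + 20*a^2*p^3 + 32*a^2*p^2 + 5*a^2*p + 24*a*p^4 - 60*a*p^3 + 2*a*p - 72*p^4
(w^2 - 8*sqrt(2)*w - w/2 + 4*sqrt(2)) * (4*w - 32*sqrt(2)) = 4*w^3 - 64*sqrt(2)*w^2 - 2*w^2 + 32*sqrt(2)*w + 512*w - 256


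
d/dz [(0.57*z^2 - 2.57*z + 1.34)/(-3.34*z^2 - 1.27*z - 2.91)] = (-9.3077*z^2 + 5.6338*z + 9.1805)/(11.1556*z^4 + 8.4836*z^3 + 21.0517*z^2 + 7.3914*z + 8.4681)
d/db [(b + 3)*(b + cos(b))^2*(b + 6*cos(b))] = (b + cos(b))*(-(b + 3)*(b + cos(b))*(6*sin(b) - 1) - 2*(b + 3)*(b + 6*cos(b))*(sin(b) - 1) + (b + cos(b))*(b + 6*cos(b)))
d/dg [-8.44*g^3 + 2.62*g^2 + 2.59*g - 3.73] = -25.32*g^2 + 5.24*g + 2.59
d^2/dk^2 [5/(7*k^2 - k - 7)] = 10*(49*k^2 - 7*k - (14*k - 1)^2 - 49)/(-7*k^2 + k + 7)^3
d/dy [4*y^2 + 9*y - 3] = 8*y + 9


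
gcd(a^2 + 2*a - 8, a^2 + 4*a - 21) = 1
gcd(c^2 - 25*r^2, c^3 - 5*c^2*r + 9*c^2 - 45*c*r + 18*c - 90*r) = -c + 5*r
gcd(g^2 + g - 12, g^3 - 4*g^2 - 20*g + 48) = g + 4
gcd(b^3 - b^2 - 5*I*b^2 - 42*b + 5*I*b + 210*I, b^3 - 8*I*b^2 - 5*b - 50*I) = b - 5*I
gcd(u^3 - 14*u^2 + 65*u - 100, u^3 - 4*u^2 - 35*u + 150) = u^2 - 10*u + 25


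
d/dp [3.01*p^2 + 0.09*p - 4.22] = 6.02*p + 0.09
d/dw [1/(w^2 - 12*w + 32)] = 2*(6 - w)/(w^2 - 12*w + 32)^2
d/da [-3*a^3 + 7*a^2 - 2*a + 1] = -9*a^2 + 14*a - 2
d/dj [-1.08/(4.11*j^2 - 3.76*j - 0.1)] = (8.8776*j - 4.0608)/(-4.11*j^2 + 3.76*j + 0.1)^2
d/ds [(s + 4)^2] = 2*s + 8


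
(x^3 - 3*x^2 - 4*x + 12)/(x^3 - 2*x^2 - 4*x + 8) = (x - 3)/(x - 2)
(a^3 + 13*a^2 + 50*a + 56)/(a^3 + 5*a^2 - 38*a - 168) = (a + 2)/(a - 6)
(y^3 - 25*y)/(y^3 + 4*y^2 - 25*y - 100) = y/(y + 4)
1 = 1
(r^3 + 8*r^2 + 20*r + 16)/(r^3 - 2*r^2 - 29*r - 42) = (r^2 + 6*r + 8)/(r^2 - 4*r - 21)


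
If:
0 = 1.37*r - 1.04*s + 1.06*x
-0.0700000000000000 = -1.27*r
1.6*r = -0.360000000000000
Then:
No Solution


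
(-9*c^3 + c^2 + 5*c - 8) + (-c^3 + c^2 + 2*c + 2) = -10*c^3 + 2*c^2 + 7*c - 6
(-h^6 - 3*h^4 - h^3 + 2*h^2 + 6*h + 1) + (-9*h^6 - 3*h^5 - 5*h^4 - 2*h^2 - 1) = -10*h^6 - 3*h^5 - 8*h^4 - h^3 + 6*h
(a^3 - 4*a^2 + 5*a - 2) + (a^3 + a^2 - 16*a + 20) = 2*a^3 - 3*a^2 - 11*a + 18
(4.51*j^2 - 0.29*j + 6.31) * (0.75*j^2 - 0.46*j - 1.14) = 3.3825*j^4 - 2.2921*j^3 - 0.275499999999999*j^2 - 2.572*j - 7.1934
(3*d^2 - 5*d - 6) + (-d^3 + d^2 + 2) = -d^3 + 4*d^2 - 5*d - 4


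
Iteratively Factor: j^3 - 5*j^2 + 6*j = (j - 3)*(j^2 - 2*j) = j*(j - 3)*(j - 2)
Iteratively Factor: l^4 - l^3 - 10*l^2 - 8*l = (l)*(l^3 - l^2 - 10*l - 8) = l*(l + 1)*(l^2 - 2*l - 8) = l*(l - 4)*(l + 1)*(l + 2)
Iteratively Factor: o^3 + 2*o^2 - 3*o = (o + 3)*(o^2 - o) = o*(o + 3)*(o - 1)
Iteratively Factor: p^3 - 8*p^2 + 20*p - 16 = (p - 2)*(p^2 - 6*p + 8) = (p - 4)*(p - 2)*(p - 2)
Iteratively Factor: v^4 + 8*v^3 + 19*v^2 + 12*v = (v + 3)*(v^3 + 5*v^2 + 4*v) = (v + 3)*(v + 4)*(v^2 + v) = v*(v + 3)*(v + 4)*(v + 1)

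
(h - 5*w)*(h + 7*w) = h^2 + 2*h*w - 35*w^2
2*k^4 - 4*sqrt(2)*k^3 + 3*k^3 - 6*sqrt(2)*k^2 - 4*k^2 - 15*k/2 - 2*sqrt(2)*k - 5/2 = (k + 1)*(k - 5*sqrt(2)/2)*(sqrt(2)*k + 1)*(sqrt(2)*k + sqrt(2)/2)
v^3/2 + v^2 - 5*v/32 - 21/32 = (v/2 + 1/2)*(v - 3/4)*(v + 7/4)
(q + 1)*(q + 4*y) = q^2 + 4*q*y + q + 4*y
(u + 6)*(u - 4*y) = u^2 - 4*u*y + 6*u - 24*y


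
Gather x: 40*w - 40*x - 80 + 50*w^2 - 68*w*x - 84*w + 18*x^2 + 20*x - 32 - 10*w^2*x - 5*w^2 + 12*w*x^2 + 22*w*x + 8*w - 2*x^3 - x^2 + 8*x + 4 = 45*w^2 - 36*w - 2*x^3 + x^2*(12*w + 17) + x*(-10*w^2 - 46*w - 12) - 108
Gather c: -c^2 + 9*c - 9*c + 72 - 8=64 - c^2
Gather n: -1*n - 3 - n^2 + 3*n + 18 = -n^2 + 2*n + 15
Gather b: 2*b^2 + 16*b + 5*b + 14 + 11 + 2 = 2*b^2 + 21*b + 27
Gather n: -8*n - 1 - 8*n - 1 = -16*n - 2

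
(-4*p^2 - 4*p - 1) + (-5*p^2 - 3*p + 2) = -9*p^2 - 7*p + 1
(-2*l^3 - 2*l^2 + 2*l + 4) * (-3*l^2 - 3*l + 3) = 6*l^5 + 12*l^4 - 6*l^3 - 24*l^2 - 6*l + 12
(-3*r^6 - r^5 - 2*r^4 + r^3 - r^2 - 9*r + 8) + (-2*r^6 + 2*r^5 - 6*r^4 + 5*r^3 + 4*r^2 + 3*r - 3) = -5*r^6 + r^5 - 8*r^4 + 6*r^3 + 3*r^2 - 6*r + 5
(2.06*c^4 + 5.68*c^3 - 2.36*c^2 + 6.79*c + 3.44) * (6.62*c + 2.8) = 13.6372*c^5 + 43.3696*c^4 + 0.280799999999999*c^3 + 38.3418*c^2 + 41.7848*c + 9.632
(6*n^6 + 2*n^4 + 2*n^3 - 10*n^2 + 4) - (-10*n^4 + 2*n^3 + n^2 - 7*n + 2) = 6*n^6 + 12*n^4 - 11*n^2 + 7*n + 2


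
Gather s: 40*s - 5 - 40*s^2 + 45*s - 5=-40*s^2 + 85*s - 10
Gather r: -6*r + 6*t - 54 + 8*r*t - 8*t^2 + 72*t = r*(8*t - 6) - 8*t^2 + 78*t - 54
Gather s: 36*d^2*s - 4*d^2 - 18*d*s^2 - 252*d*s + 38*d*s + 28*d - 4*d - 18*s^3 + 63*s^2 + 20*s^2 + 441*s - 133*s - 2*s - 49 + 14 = -4*d^2 + 24*d - 18*s^3 + s^2*(83 - 18*d) + s*(36*d^2 - 214*d + 306) - 35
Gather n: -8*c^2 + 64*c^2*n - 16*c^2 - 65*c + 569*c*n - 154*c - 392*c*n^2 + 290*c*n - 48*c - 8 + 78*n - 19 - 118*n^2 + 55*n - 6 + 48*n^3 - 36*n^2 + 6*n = -24*c^2 - 267*c + 48*n^3 + n^2*(-392*c - 154) + n*(64*c^2 + 859*c + 139) - 33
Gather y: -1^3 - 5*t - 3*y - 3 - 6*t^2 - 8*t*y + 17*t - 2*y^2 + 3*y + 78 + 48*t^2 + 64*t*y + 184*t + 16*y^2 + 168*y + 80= 42*t^2 + 196*t + 14*y^2 + y*(56*t + 168) + 154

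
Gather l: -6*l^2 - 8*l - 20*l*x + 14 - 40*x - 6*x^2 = -6*l^2 + l*(-20*x - 8) - 6*x^2 - 40*x + 14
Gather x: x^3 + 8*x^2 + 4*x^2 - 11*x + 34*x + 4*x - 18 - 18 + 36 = x^3 + 12*x^2 + 27*x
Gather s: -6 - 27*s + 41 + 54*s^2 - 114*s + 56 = 54*s^2 - 141*s + 91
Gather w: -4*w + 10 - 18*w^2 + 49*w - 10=-18*w^2 + 45*w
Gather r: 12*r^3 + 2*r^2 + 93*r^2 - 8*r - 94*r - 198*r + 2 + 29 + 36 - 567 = 12*r^3 + 95*r^2 - 300*r - 500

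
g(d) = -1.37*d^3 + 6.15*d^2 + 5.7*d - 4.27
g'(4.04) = -11.69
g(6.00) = -44.59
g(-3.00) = 70.97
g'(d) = -4.11*d^2 + 12.3*d + 5.7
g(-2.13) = 24.73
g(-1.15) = -0.61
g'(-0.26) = 2.22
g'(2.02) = 13.78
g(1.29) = 10.38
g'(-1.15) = -13.88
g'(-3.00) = -68.19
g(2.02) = 21.05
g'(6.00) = -68.46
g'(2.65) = 9.43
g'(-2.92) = -65.26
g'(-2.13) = -39.15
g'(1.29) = 14.73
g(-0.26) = -5.31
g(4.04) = 28.80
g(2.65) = 28.53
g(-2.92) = 65.63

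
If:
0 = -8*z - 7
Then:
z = -7/8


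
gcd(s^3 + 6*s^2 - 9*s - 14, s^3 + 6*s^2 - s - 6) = s + 1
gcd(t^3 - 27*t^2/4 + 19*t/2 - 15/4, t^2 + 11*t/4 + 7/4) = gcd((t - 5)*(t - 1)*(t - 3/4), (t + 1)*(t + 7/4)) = 1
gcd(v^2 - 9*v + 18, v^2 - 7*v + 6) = v - 6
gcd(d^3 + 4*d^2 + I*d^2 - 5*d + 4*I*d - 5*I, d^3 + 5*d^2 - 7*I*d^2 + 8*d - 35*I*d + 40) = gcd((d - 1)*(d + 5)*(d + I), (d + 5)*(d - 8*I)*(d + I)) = d^2 + d*(5 + I) + 5*I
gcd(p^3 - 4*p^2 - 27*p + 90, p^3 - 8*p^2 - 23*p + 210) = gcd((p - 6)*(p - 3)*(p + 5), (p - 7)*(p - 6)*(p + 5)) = p^2 - p - 30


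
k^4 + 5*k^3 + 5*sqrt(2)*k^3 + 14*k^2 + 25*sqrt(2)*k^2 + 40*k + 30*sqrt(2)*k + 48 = (k + 2)*(k + 3)*(k + sqrt(2))*(k + 4*sqrt(2))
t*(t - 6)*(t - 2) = t^3 - 8*t^2 + 12*t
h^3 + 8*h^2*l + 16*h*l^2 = h*(h + 4*l)^2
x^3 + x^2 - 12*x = x*(x - 3)*(x + 4)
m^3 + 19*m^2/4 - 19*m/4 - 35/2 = (m - 2)*(m + 7/4)*(m + 5)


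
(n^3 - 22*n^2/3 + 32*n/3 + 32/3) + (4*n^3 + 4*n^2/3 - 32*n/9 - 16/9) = 5*n^3 - 6*n^2 + 64*n/9 + 80/9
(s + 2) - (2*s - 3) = 5 - s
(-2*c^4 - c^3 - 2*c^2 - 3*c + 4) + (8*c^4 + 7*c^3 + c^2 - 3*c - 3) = 6*c^4 + 6*c^3 - c^2 - 6*c + 1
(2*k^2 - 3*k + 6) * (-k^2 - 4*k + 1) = -2*k^4 - 5*k^3 + 8*k^2 - 27*k + 6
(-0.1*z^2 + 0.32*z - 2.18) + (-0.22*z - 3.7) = -0.1*z^2 + 0.1*z - 5.88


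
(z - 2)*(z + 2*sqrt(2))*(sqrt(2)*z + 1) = sqrt(2)*z^3 - 2*sqrt(2)*z^2 + 5*z^2 - 10*z + 2*sqrt(2)*z - 4*sqrt(2)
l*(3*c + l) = 3*c*l + l^2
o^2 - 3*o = o*(o - 3)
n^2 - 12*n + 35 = (n - 7)*(n - 5)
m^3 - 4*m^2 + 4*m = m*(m - 2)^2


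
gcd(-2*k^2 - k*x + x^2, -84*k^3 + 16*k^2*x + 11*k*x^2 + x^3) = -2*k + x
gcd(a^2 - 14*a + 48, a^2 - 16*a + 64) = a - 8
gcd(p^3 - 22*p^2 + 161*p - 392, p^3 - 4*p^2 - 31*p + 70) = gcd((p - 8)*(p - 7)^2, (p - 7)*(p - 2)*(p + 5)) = p - 7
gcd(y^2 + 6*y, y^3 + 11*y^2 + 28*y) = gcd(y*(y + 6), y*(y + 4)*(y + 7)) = y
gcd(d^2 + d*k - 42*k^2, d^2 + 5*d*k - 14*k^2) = d + 7*k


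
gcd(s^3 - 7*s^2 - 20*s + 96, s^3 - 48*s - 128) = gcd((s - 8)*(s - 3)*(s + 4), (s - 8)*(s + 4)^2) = s^2 - 4*s - 32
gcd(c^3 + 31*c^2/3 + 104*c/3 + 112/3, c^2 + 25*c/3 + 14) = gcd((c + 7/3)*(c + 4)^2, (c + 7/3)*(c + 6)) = c + 7/3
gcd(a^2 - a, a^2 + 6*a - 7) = a - 1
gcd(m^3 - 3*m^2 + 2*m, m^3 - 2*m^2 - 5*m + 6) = m - 1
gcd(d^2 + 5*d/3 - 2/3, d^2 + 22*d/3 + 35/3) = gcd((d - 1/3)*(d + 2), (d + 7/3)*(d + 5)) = 1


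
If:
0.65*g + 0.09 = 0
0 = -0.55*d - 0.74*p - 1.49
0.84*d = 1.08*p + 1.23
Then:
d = -0.58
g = -0.14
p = -1.59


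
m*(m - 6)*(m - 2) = m^3 - 8*m^2 + 12*m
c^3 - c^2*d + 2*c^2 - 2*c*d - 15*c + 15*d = (c - 3)*(c + 5)*(c - d)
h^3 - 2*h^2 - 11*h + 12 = (h - 4)*(h - 1)*(h + 3)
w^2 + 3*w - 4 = (w - 1)*(w + 4)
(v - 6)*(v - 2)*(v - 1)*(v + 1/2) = v^4 - 17*v^3/2 + 31*v^2/2 - 2*v - 6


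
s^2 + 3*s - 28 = (s - 4)*(s + 7)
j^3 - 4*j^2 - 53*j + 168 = (j - 8)*(j - 3)*(j + 7)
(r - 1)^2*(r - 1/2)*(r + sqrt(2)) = r^4 - 5*r^3/2 + sqrt(2)*r^3 - 5*sqrt(2)*r^2/2 + 2*r^2 - r/2 + 2*sqrt(2)*r - sqrt(2)/2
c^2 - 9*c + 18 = (c - 6)*(c - 3)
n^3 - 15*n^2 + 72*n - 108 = (n - 6)^2*(n - 3)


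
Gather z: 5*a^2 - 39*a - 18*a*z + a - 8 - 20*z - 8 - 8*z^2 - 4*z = 5*a^2 - 38*a - 8*z^2 + z*(-18*a - 24) - 16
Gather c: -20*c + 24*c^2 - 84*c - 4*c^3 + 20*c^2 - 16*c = -4*c^3 + 44*c^2 - 120*c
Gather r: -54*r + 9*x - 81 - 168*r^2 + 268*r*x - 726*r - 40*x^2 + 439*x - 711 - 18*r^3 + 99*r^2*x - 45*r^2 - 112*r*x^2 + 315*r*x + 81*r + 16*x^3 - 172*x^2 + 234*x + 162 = -18*r^3 + r^2*(99*x - 213) + r*(-112*x^2 + 583*x - 699) + 16*x^3 - 212*x^2 + 682*x - 630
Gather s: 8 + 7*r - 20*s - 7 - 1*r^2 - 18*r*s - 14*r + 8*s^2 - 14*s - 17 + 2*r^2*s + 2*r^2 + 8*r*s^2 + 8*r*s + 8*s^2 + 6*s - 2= r^2 - 7*r + s^2*(8*r + 16) + s*(2*r^2 - 10*r - 28) - 18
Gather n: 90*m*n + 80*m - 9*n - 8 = 80*m + n*(90*m - 9) - 8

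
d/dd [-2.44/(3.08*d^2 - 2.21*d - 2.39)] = (15.0304*d - 5.3924)/(-3.08*d^2 + 2.21*d + 2.39)^2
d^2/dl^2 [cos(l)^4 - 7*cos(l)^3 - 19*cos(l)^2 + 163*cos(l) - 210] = -631*cos(l)/4 - 4*cos(2*l)^2 + 36*cos(2*l) + 63*cos(3*l)/4 + 2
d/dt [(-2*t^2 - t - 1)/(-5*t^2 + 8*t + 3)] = (-21*t^2 - 22*t + 5)/(25*t^4 - 80*t^3 + 34*t^2 + 48*t + 9)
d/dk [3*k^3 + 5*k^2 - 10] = k*(9*k + 10)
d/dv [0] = 0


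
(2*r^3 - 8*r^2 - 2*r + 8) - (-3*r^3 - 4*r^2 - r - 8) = 5*r^3 - 4*r^2 - r + 16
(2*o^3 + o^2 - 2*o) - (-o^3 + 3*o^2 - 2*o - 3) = 3*o^3 - 2*o^2 + 3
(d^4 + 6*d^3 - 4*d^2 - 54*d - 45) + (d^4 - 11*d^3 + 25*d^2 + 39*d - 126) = 2*d^4 - 5*d^3 + 21*d^2 - 15*d - 171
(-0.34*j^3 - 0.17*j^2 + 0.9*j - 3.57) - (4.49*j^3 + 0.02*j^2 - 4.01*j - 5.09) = -4.83*j^3 - 0.19*j^2 + 4.91*j + 1.52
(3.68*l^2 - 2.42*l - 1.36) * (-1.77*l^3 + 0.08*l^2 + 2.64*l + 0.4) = -6.5136*l^5 + 4.5778*l^4 + 11.9288*l^3 - 5.0256*l^2 - 4.5584*l - 0.544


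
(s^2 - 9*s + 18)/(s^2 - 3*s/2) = 2*(s^2 - 9*s + 18)/(s*(2*s - 3))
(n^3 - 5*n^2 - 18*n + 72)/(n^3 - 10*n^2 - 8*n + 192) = (n - 3)/(n - 8)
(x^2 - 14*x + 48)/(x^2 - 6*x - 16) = (x - 6)/(x + 2)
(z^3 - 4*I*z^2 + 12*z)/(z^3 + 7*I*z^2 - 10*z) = (z - 6*I)/(z + 5*I)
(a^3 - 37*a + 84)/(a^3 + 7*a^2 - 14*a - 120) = (a^2 + 4*a - 21)/(a^2 + 11*a + 30)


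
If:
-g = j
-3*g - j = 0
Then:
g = 0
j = 0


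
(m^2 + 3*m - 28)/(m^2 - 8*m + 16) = (m + 7)/(m - 4)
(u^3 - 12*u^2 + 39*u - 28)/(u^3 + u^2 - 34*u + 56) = (u^2 - 8*u + 7)/(u^2 + 5*u - 14)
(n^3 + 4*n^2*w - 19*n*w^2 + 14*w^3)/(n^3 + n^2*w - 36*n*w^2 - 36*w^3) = (n^3 + 4*n^2*w - 19*n*w^2 + 14*w^3)/(n^3 + n^2*w - 36*n*w^2 - 36*w^3)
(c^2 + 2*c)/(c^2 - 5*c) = (c + 2)/(c - 5)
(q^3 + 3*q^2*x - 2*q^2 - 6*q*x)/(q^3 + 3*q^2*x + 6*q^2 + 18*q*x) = (q - 2)/(q + 6)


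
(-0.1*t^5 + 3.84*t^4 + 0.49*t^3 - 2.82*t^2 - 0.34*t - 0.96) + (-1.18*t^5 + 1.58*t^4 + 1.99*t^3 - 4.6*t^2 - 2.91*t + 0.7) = -1.28*t^5 + 5.42*t^4 + 2.48*t^3 - 7.42*t^2 - 3.25*t - 0.26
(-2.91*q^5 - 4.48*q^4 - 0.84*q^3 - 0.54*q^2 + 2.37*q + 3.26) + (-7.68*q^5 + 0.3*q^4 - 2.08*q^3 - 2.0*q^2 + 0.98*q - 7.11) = -10.59*q^5 - 4.18*q^4 - 2.92*q^3 - 2.54*q^2 + 3.35*q - 3.85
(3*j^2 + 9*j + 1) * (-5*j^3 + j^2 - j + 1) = -15*j^5 - 42*j^4 + j^3 - 5*j^2 + 8*j + 1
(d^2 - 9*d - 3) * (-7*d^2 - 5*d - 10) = -7*d^4 + 58*d^3 + 56*d^2 + 105*d + 30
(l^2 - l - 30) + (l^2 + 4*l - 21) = 2*l^2 + 3*l - 51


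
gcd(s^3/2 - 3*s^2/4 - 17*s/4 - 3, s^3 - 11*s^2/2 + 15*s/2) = 1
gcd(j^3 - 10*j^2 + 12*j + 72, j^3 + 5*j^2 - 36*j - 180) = j - 6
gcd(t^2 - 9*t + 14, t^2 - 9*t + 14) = t^2 - 9*t + 14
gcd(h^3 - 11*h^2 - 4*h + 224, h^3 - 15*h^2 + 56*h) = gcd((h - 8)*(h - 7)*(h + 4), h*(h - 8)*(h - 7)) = h^2 - 15*h + 56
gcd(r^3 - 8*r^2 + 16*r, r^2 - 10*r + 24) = r - 4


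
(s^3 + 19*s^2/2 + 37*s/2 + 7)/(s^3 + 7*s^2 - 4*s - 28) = (s + 1/2)/(s - 2)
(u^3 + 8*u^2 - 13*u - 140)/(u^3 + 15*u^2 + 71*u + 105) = (u - 4)/(u + 3)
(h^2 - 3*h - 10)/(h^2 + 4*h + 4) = (h - 5)/(h + 2)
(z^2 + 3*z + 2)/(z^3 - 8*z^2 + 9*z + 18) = (z + 2)/(z^2 - 9*z + 18)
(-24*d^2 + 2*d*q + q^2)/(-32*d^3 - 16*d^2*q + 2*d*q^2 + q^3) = (6*d + q)/(8*d^2 + 6*d*q + q^2)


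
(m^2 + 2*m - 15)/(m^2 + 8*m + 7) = (m^2 + 2*m - 15)/(m^2 + 8*m + 7)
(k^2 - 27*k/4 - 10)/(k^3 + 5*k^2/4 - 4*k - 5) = (k - 8)/(k^2 - 4)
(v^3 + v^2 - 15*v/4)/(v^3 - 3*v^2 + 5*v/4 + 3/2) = v*(2*v + 5)/(2*v^2 - 3*v - 2)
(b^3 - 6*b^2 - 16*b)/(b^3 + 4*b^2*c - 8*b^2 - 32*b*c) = (b + 2)/(b + 4*c)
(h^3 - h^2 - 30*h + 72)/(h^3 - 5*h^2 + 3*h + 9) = (h^2 + 2*h - 24)/(h^2 - 2*h - 3)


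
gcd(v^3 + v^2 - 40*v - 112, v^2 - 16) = v + 4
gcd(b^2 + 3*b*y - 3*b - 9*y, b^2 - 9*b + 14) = 1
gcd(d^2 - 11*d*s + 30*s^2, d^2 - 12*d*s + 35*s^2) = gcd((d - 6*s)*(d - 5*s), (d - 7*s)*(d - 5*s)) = -d + 5*s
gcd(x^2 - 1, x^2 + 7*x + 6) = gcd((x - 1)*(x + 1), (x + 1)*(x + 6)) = x + 1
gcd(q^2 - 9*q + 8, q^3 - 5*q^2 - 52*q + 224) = q - 8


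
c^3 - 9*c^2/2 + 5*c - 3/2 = (c - 3)*(c - 1)*(c - 1/2)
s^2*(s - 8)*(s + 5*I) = s^4 - 8*s^3 + 5*I*s^3 - 40*I*s^2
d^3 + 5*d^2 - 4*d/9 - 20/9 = (d - 2/3)*(d + 2/3)*(d + 5)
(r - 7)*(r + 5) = r^2 - 2*r - 35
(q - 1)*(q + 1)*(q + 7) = q^3 + 7*q^2 - q - 7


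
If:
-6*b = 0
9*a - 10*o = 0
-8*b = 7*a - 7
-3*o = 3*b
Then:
No Solution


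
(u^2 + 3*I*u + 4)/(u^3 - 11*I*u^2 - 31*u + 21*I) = (u + 4*I)/(u^2 - 10*I*u - 21)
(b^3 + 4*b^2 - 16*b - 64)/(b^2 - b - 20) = (b^2 - 16)/(b - 5)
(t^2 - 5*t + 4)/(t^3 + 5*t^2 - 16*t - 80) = (t - 1)/(t^2 + 9*t + 20)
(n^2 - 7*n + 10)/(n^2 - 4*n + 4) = (n - 5)/(n - 2)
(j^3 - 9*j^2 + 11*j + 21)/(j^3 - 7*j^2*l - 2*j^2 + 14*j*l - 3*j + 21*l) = (j - 7)/(j - 7*l)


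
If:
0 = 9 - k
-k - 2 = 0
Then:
No Solution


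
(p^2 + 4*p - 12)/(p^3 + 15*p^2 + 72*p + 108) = (p - 2)/(p^2 + 9*p + 18)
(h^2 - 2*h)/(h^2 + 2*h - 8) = h/(h + 4)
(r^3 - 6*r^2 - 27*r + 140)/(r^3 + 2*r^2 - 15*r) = (r^2 - 11*r + 28)/(r*(r - 3))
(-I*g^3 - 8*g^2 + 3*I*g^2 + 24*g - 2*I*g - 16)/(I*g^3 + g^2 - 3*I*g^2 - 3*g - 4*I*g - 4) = (-g^3 + g^2*(3 + 8*I) - 2*g*(1 + 12*I) + 16*I)/(g^3 - g^2*(3 + I) + g*(-4 + 3*I) + 4*I)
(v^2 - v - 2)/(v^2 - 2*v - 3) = (v - 2)/(v - 3)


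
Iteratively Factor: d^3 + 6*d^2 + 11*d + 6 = (d + 1)*(d^2 + 5*d + 6) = (d + 1)*(d + 3)*(d + 2)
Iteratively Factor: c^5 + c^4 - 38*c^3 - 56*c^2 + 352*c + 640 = (c - 4)*(c^4 + 5*c^3 - 18*c^2 - 128*c - 160) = (c - 4)*(c + 4)*(c^3 + c^2 - 22*c - 40) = (c - 4)*(c + 4)^2*(c^2 - 3*c - 10) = (c - 5)*(c - 4)*(c + 4)^2*(c + 2)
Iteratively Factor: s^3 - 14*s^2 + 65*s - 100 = (s - 4)*(s^2 - 10*s + 25) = (s - 5)*(s - 4)*(s - 5)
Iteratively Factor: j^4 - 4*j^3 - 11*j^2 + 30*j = (j)*(j^3 - 4*j^2 - 11*j + 30) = j*(j - 2)*(j^2 - 2*j - 15) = j*(j - 2)*(j + 3)*(j - 5)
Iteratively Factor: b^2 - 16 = (b + 4)*(b - 4)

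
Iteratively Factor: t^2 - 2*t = (t - 2)*(t)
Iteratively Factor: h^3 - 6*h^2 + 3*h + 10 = (h + 1)*(h^2 - 7*h + 10) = (h - 5)*(h + 1)*(h - 2)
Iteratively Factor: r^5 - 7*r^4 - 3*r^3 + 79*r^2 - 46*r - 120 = (r + 3)*(r^4 - 10*r^3 + 27*r^2 - 2*r - 40) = (r - 5)*(r + 3)*(r^3 - 5*r^2 + 2*r + 8) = (r - 5)*(r - 4)*(r + 3)*(r^2 - r - 2) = (r - 5)*(r - 4)*(r - 2)*(r + 3)*(r + 1)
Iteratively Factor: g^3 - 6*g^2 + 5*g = (g - 5)*(g^2 - g) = g*(g - 5)*(g - 1)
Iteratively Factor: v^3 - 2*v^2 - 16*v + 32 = (v + 4)*(v^2 - 6*v + 8) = (v - 4)*(v + 4)*(v - 2)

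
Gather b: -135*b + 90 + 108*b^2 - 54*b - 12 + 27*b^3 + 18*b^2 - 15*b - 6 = 27*b^3 + 126*b^2 - 204*b + 72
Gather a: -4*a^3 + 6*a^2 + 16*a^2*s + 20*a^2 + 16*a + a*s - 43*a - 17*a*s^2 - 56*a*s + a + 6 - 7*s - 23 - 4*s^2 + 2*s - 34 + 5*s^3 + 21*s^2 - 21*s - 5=-4*a^3 + a^2*(16*s + 26) + a*(-17*s^2 - 55*s - 26) + 5*s^3 + 17*s^2 - 26*s - 56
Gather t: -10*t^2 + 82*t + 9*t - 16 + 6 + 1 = -10*t^2 + 91*t - 9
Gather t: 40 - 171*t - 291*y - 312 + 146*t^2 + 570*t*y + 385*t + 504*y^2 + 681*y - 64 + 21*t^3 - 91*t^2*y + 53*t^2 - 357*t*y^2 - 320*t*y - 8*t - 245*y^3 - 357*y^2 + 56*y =21*t^3 + t^2*(199 - 91*y) + t*(-357*y^2 + 250*y + 206) - 245*y^3 + 147*y^2 + 446*y - 336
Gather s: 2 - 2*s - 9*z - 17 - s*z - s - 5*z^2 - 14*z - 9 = s*(-z - 3) - 5*z^2 - 23*z - 24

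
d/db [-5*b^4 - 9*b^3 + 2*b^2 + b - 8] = -20*b^3 - 27*b^2 + 4*b + 1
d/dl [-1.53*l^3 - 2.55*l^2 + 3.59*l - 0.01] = -4.59*l^2 - 5.1*l + 3.59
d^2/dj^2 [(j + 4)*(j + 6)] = 2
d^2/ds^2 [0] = 0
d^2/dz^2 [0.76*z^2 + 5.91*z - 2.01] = 1.52000000000000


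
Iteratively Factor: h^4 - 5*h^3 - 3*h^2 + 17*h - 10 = (h - 1)*(h^3 - 4*h^2 - 7*h + 10) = (h - 1)*(h + 2)*(h^2 - 6*h + 5) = (h - 5)*(h - 1)*(h + 2)*(h - 1)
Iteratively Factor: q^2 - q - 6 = (q + 2)*(q - 3)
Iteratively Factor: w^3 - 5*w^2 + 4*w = (w - 4)*(w^2 - w) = w*(w - 4)*(w - 1)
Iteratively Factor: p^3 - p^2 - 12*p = (p - 4)*(p^2 + 3*p) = p*(p - 4)*(p + 3)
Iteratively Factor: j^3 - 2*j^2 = (j - 2)*(j^2) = j*(j - 2)*(j)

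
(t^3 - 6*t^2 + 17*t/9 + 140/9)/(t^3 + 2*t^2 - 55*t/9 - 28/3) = (t - 5)/(t + 3)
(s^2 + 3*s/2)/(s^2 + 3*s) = (s + 3/2)/(s + 3)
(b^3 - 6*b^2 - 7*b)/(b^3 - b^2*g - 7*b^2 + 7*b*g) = (b + 1)/(b - g)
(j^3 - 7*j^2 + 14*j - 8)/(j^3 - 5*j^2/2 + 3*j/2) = 2*(j^2 - 6*j + 8)/(j*(2*j - 3))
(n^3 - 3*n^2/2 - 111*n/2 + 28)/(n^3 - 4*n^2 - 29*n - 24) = (2*n^2 + 13*n - 7)/(2*(n^2 + 4*n + 3))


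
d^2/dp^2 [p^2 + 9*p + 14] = 2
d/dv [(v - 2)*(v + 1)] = 2*v - 1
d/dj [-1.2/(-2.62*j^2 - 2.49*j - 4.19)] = (-6.288*j - 2.988)/(2.62*j^2 + 2.49*j + 4.19)^2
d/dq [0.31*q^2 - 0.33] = 0.62*q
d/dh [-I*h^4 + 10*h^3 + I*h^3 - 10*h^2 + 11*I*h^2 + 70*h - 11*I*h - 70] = -4*I*h^3 + h^2*(30 + 3*I) + h*(-20 + 22*I) + 70 - 11*I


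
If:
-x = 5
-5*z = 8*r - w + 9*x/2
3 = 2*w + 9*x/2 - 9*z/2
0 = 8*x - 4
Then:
No Solution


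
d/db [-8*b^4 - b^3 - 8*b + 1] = -32*b^3 - 3*b^2 - 8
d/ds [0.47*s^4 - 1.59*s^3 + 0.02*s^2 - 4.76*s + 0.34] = 1.88*s^3 - 4.77*s^2 + 0.04*s - 4.76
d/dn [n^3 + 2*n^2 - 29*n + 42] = 3*n^2 + 4*n - 29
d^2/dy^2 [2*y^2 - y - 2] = 4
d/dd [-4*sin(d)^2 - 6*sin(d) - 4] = -2*(4*sin(d) + 3)*cos(d)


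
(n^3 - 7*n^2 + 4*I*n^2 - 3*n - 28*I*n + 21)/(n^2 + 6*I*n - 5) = (n^2 + n*(-7 + 3*I) - 21*I)/(n + 5*I)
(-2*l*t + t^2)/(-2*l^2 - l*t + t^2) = t/(l + t)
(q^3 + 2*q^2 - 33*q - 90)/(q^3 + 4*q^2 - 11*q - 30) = (q^2 - 3*q - 18)/(q^2 - q - 6)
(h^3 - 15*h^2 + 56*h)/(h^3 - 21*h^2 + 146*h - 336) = h/(h - 6)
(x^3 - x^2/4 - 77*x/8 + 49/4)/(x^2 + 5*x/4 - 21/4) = (x^2 + 3*x/2 - 7)/(x + 3)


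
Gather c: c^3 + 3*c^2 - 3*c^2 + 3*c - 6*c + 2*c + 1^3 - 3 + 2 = c^3 - c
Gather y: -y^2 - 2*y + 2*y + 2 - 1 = 1 - y^2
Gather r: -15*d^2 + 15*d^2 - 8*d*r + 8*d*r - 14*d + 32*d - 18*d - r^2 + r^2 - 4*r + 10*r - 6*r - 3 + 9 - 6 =0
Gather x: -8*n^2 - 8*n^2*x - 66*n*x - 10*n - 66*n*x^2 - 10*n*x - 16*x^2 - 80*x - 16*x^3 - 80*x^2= -8*n^2 - 10*n - 16*x^3 + x^2*(-66*n - 96) + x*(-8*n^2 - 76*n - 80)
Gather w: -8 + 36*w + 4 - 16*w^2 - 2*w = -16*w^2 + 34*w - 4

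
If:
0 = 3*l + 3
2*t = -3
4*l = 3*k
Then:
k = -4/3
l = -1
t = -3/2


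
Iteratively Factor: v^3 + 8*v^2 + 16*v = (v + 4)*(v^2 + 4*v) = (v + 4)^2*(v)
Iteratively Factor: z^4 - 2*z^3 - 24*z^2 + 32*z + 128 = (z - 4)*(z^3 + 2*z^2 - 16*z - 32) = (z - 4)*(z + 2)*(z^2 - 16) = (z - 4)*(z + 2)*(z + 4)*(z - 4)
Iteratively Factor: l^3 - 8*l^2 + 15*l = (l - 5)*(l^2 - 3*l) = (l - 5)*(l - 3)*(l)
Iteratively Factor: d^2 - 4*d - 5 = (d + 1)*(d - 5)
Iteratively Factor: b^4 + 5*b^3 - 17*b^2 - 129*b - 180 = (b + 3)*(b^3 + 2*b^2 - 23*b - 60) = (b + 3)^2*(b^2 - b - 20) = (b + 3)^2*(b + 4)*(b - 5)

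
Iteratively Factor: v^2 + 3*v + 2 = (v + 1)*(v + 2)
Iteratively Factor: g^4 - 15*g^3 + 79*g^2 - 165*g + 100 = (g - 4)*(g^3 - 11*g^2 + 35*g - 25) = (g - 5)*(g - 4)*(g^2 - 6*g + 5) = (g - 5)*(g - 4)*(g - 1)*(g - 5)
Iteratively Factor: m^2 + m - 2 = (m - 1)*(m + 2)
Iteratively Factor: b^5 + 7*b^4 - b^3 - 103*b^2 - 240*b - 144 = (b + 4)*(b^4 + 3*b^3 - 13*b^2 - 51*b - 36) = (b - 4)*(b + 4)*(b^3 + 7*b^2 + 15*b + 9) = (b - 4)*(b + 3)*(b + 4)*(b^2 + 4*b + 3) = (b - 4)*(b + 3)^2*(b + 4)*(b + 1)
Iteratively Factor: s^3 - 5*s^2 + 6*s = (s - 3)*(s^2 - 2*s) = s*(s - 3)*(s - 2)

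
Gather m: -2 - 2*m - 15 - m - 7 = -3*m - 24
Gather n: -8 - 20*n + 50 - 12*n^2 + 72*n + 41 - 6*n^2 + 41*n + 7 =-18*n^2 + 93*n + 90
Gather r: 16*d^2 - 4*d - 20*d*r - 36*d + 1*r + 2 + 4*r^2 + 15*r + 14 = 16*d^2 - 40*d + 4*r^2 + r*(16 - 20*d) + 16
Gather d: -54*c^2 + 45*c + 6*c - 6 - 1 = -54*c^2 + 51*c - 7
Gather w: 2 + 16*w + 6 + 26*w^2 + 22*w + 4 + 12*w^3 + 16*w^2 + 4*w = 12*w^3 + 42*w^2 + 42*w + 12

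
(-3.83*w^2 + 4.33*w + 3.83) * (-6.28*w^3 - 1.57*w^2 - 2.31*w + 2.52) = 24.0524*w^5 - 21.1793*w^4 - 22.0032*w^3 - 25.667*w^2 + 2.0643*w + 9.6516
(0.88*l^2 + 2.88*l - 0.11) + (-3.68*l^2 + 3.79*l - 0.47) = -2.8*l^2 + 6.67*l - 0.58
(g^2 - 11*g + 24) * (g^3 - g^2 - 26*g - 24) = g^5 - 12*g^4 + 9*g^3 + 238*g^2 - 360*g - 576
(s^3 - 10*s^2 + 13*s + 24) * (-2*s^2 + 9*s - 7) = -2*s^5 + 29*s^4 - 123*s^3 + 139*s^2 + 125*s - 168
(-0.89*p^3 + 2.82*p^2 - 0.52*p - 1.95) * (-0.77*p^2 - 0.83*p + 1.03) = 0.6853*p^5 - 1.4327*p^4 - 2.8569*p^3 + 4.8377*p^2 + 1.0829*p - 2.0085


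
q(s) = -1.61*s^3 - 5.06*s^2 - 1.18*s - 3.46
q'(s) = -4.83*s^2 - 10.12*s - 1.18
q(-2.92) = -3.07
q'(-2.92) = -12.81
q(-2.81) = -4.38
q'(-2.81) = -10.88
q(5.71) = -474.91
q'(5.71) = -216.44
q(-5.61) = 128.17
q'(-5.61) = -96.42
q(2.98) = -94.52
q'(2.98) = -74.23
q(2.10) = -43.16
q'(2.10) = -43.73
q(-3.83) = 17.29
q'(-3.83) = -33.27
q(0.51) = -5.59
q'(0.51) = -7.60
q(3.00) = -96.01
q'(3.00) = -75.01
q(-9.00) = 770.99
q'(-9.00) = -301.33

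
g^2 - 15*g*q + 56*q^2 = (g - 8*q)*(g - 7*q)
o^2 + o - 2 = (o - 1)*(o + 2)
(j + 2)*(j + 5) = j^2 + 7*j + 10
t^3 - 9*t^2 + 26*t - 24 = (t - 4)*(t - 3)*(t - 2)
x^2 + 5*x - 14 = (x - 2)*(x + 7)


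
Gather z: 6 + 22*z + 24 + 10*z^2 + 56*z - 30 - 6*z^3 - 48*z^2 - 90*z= -6*z^3 - 38*z^2 - 12*z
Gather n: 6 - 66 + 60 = 0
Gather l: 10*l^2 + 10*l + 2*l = 10*l^2 + 12*l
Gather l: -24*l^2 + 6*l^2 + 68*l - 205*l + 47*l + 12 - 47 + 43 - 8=-18*l^2 - 90*l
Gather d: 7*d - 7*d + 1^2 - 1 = 0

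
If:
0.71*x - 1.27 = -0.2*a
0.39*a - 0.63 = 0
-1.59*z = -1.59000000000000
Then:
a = 1.62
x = 1.33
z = 1.00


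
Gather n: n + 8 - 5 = n + 3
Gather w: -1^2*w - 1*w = -2*w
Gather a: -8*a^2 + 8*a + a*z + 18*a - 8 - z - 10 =-8*a^2 + a*(z + 26) - z - 18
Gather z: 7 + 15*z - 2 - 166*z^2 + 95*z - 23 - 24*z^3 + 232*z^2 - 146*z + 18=-24*z^3 + 66*z^2 - 36*z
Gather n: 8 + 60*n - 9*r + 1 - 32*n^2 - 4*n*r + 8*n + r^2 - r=-32*n^2 + n*(68 - 4*r) + r^2 - 10*r + 9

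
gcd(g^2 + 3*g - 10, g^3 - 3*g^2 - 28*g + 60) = g^2 + 3*g - 10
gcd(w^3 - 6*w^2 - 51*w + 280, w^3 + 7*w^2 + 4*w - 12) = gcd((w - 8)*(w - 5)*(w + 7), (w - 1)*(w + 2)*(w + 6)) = 1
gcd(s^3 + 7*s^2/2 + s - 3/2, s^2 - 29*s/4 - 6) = 1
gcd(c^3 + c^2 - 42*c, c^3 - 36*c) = c^2 - 6*c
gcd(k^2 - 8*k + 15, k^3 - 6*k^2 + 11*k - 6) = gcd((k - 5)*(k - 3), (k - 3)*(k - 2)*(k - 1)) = k - 3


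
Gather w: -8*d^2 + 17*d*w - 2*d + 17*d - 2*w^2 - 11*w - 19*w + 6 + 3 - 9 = -8*d^2 + 15*d - 2*w^2 + w*(17*d - 30)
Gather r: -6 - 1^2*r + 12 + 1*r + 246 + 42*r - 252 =42*r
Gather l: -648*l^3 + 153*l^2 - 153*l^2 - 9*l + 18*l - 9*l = -648*l^3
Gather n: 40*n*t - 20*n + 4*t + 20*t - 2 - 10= n*(40*t - 20) + 24*t - 12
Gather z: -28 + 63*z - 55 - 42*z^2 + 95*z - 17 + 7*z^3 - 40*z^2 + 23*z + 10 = 7*z^3 - 82*z^2 + 181*z - 90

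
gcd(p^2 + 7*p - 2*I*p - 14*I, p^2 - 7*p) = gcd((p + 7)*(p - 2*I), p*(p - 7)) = 1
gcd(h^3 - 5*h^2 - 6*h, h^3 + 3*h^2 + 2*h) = h^2 + h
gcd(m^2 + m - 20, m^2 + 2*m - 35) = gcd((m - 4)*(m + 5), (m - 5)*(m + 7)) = 1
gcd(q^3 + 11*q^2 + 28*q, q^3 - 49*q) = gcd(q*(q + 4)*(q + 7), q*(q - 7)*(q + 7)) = q^2 + 7*q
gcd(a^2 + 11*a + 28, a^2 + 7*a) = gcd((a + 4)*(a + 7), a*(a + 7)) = a + 7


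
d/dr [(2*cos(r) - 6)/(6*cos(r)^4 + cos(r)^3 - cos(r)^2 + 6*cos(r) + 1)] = 2*(9*(1 - cos(2*r))^2/2 - 93*cos(r)/2 + 13*cos(2*r) - 35*cos(3*r)/2 - 24)*sin(r)/(6*cos(r)^4 + cos(r)^3 - cos(r)^2 + 6*cos(r) + 1)^2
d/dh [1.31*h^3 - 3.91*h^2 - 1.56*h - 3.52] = 3.93*h^2 - 7.82*h - 1.56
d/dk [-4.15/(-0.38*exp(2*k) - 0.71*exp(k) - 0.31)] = (-3.154*exp(k) - 2.9465)*exp(k)/(0.38*exp(2*k) + 0.71*exp(k) + 0.31)^2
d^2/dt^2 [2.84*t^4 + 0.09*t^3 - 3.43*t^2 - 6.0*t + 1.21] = 34.08*t^2 + 0.54*t - 6.86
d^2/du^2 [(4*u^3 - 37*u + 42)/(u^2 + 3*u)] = 2*(-u^3 + 126*u^2 + 378*u + 378)/(u^3*(u^3 + 9*u^2 + 27*u + 27))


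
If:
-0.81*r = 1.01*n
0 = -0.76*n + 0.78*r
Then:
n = 0.00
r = 0.00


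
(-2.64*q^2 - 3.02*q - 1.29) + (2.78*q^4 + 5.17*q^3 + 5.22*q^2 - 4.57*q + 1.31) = 2.78*q^4 + 5.17*q^3 + 2.58*q^2 - 7.59*q + 0.02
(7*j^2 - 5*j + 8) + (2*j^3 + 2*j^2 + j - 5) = 2*j^3 + 9*j^2 - 4*j + 3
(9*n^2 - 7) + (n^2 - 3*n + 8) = 10*n^2 - 3*n + 1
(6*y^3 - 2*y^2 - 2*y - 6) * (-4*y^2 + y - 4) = -24*y^5 + 14*y^4 - 18*y^3 + 30*y^2 + 2*y + 24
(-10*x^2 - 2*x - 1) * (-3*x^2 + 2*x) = 30*x^4 - 14*x^3 - x^2 - 2*x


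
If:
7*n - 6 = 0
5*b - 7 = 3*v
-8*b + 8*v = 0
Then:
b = 7/2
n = 6/7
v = 7/2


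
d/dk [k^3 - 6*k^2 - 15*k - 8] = 3*k^2 - 12*k - 15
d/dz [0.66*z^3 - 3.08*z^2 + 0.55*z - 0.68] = 1.98*z^2 - 6.16*z + 0.55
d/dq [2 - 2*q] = -2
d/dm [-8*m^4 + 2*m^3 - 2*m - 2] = -32*m^3 + 6*m^2 - 2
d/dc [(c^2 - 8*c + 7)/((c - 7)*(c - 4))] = -3/(c^2 - 8*c + 16)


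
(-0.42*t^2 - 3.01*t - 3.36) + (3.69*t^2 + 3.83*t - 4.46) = 3.27*t^2 + 0.82*t - 7.82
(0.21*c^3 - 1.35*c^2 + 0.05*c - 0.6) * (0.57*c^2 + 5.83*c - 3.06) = 0.1197*c^5 + 0.4548*c^4 - 8.4846*c^3 + 4.0805*c^2 - 3.651*c + 1.836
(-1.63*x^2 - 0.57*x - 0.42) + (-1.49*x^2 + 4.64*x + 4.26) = -3.12*x^2 + 4.07*x + 3.84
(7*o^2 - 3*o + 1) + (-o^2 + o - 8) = 6*o^2 - 2*o - 7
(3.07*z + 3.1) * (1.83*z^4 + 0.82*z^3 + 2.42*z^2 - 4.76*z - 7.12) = 5.6181*z^5 + 8.1904*z^4 + 9.9714*z^3 - 7.1112*z^2 - 36.6144*z - 22.072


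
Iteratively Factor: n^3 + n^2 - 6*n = (n - 2)*(n^2 + 3*n) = (n - 2)*(n + 3)*(n)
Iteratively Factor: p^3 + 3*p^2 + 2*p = (p + 1)*(p^2 + 2*p) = (p + 1)*(p + 2)*(p)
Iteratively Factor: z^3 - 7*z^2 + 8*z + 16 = (z - 4)*(z^2 - 3*z - 4) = (z - 4)^2*(z + 1)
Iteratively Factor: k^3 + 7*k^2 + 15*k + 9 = (k + 3)*(k^2 + 4*k + 3) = (k + 1)*(k + 3)*(k + 3)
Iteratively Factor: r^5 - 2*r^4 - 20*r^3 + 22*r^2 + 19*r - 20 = (r - 1)*(r^4 - r^3 - 21*r^2 + r + 20) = (r - 1)*(r + 1)*(r^3 - 2*r^2 - 19*r + 20) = (r - 5)*(r - 1)*(r + 1)*(r^2 + 3*r - 4) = (r - 5)*(r - 1)^2*(r + 1)*(r + 4)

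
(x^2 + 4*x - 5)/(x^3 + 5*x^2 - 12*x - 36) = (x^2 + 4*x - 5)/(x^3 + 5*x^2 - 12*x - 36)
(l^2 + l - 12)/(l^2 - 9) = (l + 4)/(l + 3)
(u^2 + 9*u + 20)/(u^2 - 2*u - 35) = (u + 4)/(u - 7)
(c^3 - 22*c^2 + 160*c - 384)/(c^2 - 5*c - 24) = (c^2 - 14*c + 48)/(c + 3)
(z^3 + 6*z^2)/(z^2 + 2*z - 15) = z^2*(z + 6)/(z^2 + 2*z - 15)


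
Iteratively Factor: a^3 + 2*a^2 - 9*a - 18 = (a + 2)*(a^2 - 9) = (a - 3)*(a + 2)*(a + 3)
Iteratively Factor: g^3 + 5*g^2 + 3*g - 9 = (g + 3)*(g^2 + 2*g - 3) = (g - 1)*(g + 3)*(g + 3)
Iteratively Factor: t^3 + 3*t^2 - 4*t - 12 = (t - 2)*(t^2 + 5*t + 6) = (t - 2)*(t + 2)*(t + 3)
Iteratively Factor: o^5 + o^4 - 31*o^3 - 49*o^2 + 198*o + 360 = (o - 3)*(o^4 + 4*o^3 - 19*o^2 - 106*o - 120) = (o - 3)*(o + 2)*(o^3 + 2*o^2 - 23*o - 60) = (o - 3)*(o + 2)*(o + 4)*(o^2 - 2*o - 15) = (o - 5)*(o - 3)*(o + 2)*(o + 4)*(o + 3)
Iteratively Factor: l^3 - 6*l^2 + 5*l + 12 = (l - 3)*(l^2 - 3*l - 4) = (l - 4)*(l - 3)*(l + 1)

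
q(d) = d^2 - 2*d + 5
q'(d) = 2*d - 2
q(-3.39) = 23.27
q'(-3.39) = -8.78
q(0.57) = 4.18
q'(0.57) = -0.86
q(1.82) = 4.67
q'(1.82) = 1.64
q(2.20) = 5.44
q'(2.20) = 2.40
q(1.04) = 4.00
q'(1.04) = 0.08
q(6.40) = 33.16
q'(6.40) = 10.80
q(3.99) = 12.94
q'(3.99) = 5.98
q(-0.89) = 7.57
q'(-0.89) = -3.78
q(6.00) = 29.00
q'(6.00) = 10.00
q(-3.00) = 20.00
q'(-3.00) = -8.00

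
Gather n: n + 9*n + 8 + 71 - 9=10*n + 70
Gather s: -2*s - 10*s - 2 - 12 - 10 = -12*s - 24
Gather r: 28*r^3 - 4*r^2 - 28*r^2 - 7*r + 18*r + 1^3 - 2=28*r^3 - 32*r^2 + 11*r - 1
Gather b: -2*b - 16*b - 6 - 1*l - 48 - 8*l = -18*b - 9*l - 54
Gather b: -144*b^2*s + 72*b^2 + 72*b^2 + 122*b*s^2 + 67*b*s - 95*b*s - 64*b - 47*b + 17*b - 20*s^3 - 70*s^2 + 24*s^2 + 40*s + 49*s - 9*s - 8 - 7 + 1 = b^2*(144 - 144*s) + b*(122*s^2 - 28*s - 94) - 20*s^3 - 46*s^2 + 80*s - 14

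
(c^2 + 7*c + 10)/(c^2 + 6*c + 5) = (c + 2)/(c + 1)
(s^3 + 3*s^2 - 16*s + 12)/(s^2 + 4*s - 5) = (s^2 + 4*s - 12)/(s + 5)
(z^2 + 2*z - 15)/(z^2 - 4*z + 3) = (z + 5)/(z - 1)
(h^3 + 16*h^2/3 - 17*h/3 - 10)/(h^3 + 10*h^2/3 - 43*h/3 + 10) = (h + 1)/(h - 1)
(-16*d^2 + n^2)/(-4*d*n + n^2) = (4*d + n)/n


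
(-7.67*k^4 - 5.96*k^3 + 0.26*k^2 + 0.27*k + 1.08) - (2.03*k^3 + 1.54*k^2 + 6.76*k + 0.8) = -7.67*k^4 - 7.99*k^3 - 1.28*k^2 - 6.49*k + 0.28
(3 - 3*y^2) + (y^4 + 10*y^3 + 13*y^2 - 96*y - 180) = y^4 + 10*y^3 + 10*y^2 - 96*y - 177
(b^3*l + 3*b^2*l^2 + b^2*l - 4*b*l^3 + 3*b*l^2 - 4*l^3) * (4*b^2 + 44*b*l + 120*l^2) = 4*b^5*l + 56*b^4*l^2 + 4*b^4*l + 236*b^3*l^3 + 56*b^3*l^2 + 184*b^2*l^4 + 236*b^2*l^3 - 480*b*l^5 + 184*b*l^4 - 480*l^5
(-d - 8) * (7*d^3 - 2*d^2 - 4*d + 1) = -7*d^4 - 54*d^3 + 20*d^2 + 31*d - 8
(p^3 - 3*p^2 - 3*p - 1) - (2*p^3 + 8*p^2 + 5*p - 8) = -p^3 - 11*p^2 - 8*p + 7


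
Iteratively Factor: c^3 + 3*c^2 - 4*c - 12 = (c + 3)*(c^2 - 4) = (c - 2)*(c + 3)*(c + 2)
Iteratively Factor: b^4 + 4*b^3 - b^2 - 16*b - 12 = (b + 3)*(b^3 + b^2 - 4*b - 4) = (b - 2)*(b + 3)*(b^2 + 3*b + 2) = (b - 2)*(b + 1)*(b + 3)*(b + 2)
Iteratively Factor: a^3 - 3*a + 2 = (a - 1)*(a^2 + a - 2) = (a - 1)^2*(a + 2)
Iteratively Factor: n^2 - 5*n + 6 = (n - 3)*(n - 2)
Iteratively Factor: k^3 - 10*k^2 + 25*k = (k)*(k^2 - 10*k + 25) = k*(k - 5)*(k - 5)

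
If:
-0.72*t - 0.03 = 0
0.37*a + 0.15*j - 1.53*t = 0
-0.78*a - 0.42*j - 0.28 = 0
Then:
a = 0.40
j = -1.40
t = -0.04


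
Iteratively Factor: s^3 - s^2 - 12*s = (s + 3)*(s^2 - 4*s) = (s - 4)*(s + 3)*(s)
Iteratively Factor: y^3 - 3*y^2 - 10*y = (y)*(y^2 - 3*y - 10) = y*(y + 2)*(y - 5)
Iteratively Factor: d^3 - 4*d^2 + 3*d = (d - 3)*(d^2 - d) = d*(d - 3)*(d - 1)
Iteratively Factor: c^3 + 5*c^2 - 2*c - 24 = (c - 2)*(c^2 + 7*c + 12) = (c - 2)*(c + 4)*(c + 3)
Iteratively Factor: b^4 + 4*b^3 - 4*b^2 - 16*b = (b + 2)*(b^3 + 2*b^2 - 8*b) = b*(b + 2)*(b^2 + 2*b - 8) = b*(b - 2)*(b + 2)*(b + 4)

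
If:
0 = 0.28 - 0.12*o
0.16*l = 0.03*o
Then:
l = 0.44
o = 2.33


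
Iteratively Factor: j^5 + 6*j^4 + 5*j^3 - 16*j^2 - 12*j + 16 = (j + 2)*(j^4 + 4*j^3 - 3*j^2 - 10*j + 8) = (j - 1)*(j + 2)*(j^3 + 5*j^2 + 2*j - 8) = (j - 1)*(j + 2)^2*(j^2 + 3*j - 4) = (j - 1)*(j + 2)^2*(j + 4)*(j - 1)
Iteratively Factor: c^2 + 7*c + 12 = (c + 4)*(c + 3)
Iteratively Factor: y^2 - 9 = (y - 3)*(y + 3)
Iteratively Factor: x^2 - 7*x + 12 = (x - 3)*(x - 4)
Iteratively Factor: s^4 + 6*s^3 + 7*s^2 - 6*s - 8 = (s - 1)*(s^3 + 7*s^2 + 14*s + 8) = (s - 1)*(s + 2)*(s^2 + 5*s + 4) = (s - 1)*(s + 2)*(s + 4)*(s + 1)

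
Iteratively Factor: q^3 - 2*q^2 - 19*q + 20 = (q - 5)*(q^2 + 3*q - 4) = (q - 5)*(q + 4)*(q - 1)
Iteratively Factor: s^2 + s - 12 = (s + 4)*(s - 3)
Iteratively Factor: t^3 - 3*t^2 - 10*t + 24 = (t - 2)*(t^2 - t - 12) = (t - 2)*(t + 3)*(t - 4)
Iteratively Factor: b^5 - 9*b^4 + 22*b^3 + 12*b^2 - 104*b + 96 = (b + 2)*(b^4 - 11*b^3 + 44*b^2 - 76*b + 48) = (b - 2)*(b + 2)*(b^3 - 9*b^2 + 26*b - 24) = (b - 2)^2*(b + 2)*(b^2 - 7*b + 12) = (b - 4)*(b - 2)^2*(b + 2)*(b - 3)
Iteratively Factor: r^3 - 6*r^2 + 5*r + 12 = (r + 1)*(r^2 - 7*r + 12) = (r - 3)*(r + 1)*(r - 4)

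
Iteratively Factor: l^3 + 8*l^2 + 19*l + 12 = (l + 4)*(l^2 + 4*l + 3) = (l + 3)*(l + 4)*(l + 1)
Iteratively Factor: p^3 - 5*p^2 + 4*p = (p)*(p^2 - 5*p + 4) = p*(p - 4)*(p - 1)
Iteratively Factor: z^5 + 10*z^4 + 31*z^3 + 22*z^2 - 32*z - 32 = (z + 4)*(z^4 + 6*z^3 + 7*z^2 - 6*z - 8) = (z - 1)*(z + 4)*(z^3 + 7*z^2 + 14*z + 8) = (z - 1)*(z + 2)*(z + 4)*(z^2 + 5*z + 4) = (z - 1)*(z + 2)*(z + 4)^2*(z + 1)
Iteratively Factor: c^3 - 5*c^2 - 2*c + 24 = (c + 2)*(c^2 - 7*c + 12) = (c - 4)*(c + 2)*(c - 3)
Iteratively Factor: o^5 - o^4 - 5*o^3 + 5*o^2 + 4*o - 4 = (o - 2)*(o^4 + o^3 - 3*o^2 - o + 2) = (o - 2)*(o - 1)*(o^3 + 2*o^2 - o - 2) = (o - 2)*(o - 1)^2*(o^2 + 3*o + 2) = (o - 2)*(o - 1)^2*(o + 1)*(o + 2)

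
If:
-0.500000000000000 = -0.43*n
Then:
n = 1.16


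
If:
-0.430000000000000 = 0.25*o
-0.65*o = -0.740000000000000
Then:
No Solution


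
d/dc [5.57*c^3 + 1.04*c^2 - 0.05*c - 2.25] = 16.71*c^2 + 2.08*c - 0.05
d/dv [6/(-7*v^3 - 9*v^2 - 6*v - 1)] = 18*(7*v^2 + 6*v + 2)/(7*v^3 + 9*v^2 + 6*v + 1)^2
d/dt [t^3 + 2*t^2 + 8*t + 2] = 3*t^2 + 4*t + 8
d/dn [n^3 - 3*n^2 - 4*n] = 3*n^2 - 6*n - 4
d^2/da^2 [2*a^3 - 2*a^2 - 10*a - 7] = 12*a - 4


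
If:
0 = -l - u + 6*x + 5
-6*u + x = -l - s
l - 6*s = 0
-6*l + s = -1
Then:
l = 6/35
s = 1/35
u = -127/1225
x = -1007/1225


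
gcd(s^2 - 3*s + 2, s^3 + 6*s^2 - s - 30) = s - 2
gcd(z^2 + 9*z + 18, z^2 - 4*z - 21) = z + 3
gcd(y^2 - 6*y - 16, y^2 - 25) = 1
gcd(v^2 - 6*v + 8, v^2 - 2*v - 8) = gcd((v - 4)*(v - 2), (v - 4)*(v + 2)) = v - 4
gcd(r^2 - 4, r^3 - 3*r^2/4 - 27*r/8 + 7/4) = r - 2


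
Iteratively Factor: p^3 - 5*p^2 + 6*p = (p)*(p^2 - 5*p + 6) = p*(p - 3)*(p - 2)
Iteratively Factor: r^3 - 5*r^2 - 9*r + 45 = (r - 3)*(r^2 - 2*r - 15) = (r - 5)*(r - 3)*(r + 3)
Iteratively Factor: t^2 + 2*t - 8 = (t - 2)*(t + 4)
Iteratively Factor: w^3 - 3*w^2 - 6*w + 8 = (w - 1)*(w^2 - 2*w - 8) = (w - 1)*(w + 2)*(w - 4)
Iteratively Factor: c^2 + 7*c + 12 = (c + 3)*(c + 4)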